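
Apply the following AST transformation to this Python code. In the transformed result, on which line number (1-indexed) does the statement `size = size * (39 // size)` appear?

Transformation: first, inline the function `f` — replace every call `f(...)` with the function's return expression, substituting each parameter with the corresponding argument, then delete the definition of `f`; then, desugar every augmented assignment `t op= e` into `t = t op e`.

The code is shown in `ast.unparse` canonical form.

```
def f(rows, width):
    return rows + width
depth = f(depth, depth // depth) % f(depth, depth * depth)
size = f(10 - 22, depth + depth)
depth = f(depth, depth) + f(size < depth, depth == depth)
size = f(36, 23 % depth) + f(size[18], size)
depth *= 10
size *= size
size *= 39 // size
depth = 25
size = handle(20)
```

Transformed code:
depth = (depth + depth // depth) % (depth + depth * depth)
size = 10 - 22 + (depth + depth)
depth = depth + depth + ((size < depth) + (depth == depth))
size = 36 + 23 % depth + (size[18] + size)
depth = depth * 10
size = size * size
size = size * (39 // size)
depth = 25
size = handle(20)

7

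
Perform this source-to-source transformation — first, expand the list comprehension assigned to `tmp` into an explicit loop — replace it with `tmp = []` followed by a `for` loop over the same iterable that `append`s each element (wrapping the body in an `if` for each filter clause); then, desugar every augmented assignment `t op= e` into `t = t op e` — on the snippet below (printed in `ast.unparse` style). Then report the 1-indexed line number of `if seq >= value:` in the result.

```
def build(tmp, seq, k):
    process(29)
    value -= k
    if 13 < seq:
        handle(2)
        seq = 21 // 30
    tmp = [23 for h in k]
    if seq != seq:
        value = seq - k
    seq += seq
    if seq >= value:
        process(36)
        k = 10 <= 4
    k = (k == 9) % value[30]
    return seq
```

Transformed code:
def build(tmp, seq, k):
    process(29)
    value = value - k
    if 13 < seq:
        handle(2)
        seq = 21 // 30
    tmp = []
    for h in k:
        tmp.append(23)
    if seq != seq:
        value = seq - k
    seq = seq + seq
    if seq >= value:
        process(36)
        k = 10 <= 4
    k = (k == 9) % value[30]
    return seq

13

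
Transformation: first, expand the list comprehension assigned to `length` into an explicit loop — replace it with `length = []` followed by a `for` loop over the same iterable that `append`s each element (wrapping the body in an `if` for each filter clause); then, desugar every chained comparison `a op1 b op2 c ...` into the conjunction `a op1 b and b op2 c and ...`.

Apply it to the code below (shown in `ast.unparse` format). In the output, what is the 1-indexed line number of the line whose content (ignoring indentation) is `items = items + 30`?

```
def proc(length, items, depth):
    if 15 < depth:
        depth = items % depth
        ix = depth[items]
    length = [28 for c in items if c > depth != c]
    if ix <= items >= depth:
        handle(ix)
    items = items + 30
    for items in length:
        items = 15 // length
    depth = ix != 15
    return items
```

Transformed code:
def proc(length, items, depth):
    if 15 < depth:
        depth = items % depth
        ix = depth[items]
    length = []
    for c in items:
        if c > depth and depth != c:
            length.append(28)
    if ix <= items and items >= depth:
        handle(ix)
    items = items + 30
    for items in length:
        items = 15 // length
    depth = ix != 15
    return items

11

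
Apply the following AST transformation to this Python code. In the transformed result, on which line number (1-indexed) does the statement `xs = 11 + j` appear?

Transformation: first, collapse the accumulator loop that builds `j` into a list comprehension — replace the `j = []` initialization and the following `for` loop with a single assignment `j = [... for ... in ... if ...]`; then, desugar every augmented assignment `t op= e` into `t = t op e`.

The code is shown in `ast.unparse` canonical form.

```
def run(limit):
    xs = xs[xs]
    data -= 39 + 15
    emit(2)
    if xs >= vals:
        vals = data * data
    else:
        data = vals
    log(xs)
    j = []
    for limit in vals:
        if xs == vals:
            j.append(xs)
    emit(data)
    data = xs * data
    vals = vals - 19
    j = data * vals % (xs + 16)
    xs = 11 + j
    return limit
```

Transformed code:
def run(limit):
    xs = xs[xs]
    data = data - (39 + 15)
    emit(2)
    if xs >= vals:
        vals = data * data
    else:
        data = vals
    log(xs)
    j = [xs for limit in vals if xs == vals]
    emit(data)
    data = xs * data
    vals = vals - 19
    j = data * vals % (xs + 16)
    xs = 11 + j
    return limit

15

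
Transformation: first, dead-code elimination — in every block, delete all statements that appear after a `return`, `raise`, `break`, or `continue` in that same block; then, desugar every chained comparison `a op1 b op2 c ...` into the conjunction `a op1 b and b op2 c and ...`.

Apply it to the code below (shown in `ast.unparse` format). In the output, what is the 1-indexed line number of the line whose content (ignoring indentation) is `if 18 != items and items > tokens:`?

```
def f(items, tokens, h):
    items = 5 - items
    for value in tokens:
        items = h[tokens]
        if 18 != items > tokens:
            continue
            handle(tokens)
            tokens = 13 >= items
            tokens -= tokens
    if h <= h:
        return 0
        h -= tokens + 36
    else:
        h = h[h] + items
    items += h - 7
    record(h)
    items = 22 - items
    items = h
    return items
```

Transformed code:
def f(items, tokens, h):
    items = 5 - items
    for value in tokens:
        items = h[tokens]
        if 18 != items and items > tokens:
            continue
    if h <= h:
        return 0
    else:
        h = h[h] + items
    items += h - 7
    record(h)
    items = 22 - items
    items = h
    return items

5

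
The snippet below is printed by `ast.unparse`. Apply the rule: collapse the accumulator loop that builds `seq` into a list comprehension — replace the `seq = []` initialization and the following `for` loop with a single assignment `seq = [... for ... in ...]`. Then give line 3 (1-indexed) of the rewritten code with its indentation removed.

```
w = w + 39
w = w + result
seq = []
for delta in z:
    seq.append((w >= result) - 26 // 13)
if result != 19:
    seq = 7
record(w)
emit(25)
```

seq = [(w >= result) - 26 // 13 for delta in z]

Transformed code:
w = w + 39
w = w + result
seq = [(w >= result) - 26 // 13 for delta in z]
if result != 19:
    seq = 7
record(w)
emit(25)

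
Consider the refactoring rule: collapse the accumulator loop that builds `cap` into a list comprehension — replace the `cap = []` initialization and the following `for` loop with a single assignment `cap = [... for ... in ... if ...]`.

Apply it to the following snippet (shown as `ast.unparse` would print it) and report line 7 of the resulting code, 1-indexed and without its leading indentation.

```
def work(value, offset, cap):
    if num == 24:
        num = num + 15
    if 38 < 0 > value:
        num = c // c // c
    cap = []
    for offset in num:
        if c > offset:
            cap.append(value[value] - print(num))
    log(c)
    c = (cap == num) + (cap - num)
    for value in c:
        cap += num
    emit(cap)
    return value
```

Transformed code:
def work(value, offset, cap):
    if num == 24:
        num = num + 15
    if 38 < 0 > value:
        num = c // c // c
    cap = [value[value] - print(num) for offset in num if c > offset]
    log(c)
    c = (cap == num) + (cap - num)
    for value in c:
        cap += num
    emit(cap)
    return value

log(c)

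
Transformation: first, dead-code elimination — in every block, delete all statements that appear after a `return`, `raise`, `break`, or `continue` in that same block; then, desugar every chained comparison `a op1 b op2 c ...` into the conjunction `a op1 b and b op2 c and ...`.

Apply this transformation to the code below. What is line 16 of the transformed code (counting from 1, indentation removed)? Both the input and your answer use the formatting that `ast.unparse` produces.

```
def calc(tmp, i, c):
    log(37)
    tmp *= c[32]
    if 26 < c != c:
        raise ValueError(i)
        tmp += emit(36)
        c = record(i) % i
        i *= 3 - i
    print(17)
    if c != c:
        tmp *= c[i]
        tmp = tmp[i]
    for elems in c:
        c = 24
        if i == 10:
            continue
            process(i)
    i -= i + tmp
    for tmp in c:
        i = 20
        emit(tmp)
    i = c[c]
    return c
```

Transformed code:
def calc(tmp, i, c):
    log(37)
    tmp *= c[32]
    if 26 < c and c != c:
        raise ValueError(i)
    print(17)
    if c != c:
        tmp *= c[i]
        tmp = tmp[i]
    for elems in c:
        c = 24
        if i == 10:
            continue
    i -= i + tmp
    for tmp in c:
        i = 20
        emit(tmp)
    i = c[c]
    return c

i = 20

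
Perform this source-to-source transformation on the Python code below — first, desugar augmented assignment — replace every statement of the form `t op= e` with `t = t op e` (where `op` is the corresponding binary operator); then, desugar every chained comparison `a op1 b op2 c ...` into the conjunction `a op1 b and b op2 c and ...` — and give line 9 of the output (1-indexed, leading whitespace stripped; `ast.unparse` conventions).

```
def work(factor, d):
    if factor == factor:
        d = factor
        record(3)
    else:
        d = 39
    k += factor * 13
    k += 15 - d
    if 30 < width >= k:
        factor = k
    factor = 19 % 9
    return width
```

Transformed code:
def work(factor, d):
    if factor == factor:
        d = factor
        record(3)
    else:
        d = 39
    k = k + factor * 13
    k = k + (15 - d)
    if 30 < width and width >= k:
        factor = k
    factor = 19 % 9
    return width

if 30 < width and width >= k:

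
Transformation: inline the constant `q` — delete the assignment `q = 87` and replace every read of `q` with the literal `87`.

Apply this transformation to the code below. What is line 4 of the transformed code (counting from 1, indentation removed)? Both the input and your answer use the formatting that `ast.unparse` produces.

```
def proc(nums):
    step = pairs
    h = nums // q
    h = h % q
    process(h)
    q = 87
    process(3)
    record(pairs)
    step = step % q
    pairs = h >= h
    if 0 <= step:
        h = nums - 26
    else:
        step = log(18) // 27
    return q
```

h = h % 87

Transformed code:
def proc(nums):
    step = pairs
    h = nums // 87
    h = h % 87
    process(h)
    process(3)
    record(pairs)
    step = step % 87
    pairs = h >= h
    if 0 <= step:
        h = nums - 26
    else:
        step = log(18) // 27
    return 87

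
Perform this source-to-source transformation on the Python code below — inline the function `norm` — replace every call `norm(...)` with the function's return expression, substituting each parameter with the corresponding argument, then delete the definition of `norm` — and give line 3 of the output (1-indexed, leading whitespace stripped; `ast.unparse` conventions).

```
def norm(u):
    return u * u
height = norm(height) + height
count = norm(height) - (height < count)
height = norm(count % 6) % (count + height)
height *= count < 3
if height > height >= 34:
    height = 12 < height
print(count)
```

height = count % 6 * (count % 6) % (count + height)

Transformed code:
height = height * height + height
count = height * height - (height < count)
height = count % 6 * (count % 6) % (count + height)
height *= count < 3
if height > height >= 34:
    height = 12 < height
print(count)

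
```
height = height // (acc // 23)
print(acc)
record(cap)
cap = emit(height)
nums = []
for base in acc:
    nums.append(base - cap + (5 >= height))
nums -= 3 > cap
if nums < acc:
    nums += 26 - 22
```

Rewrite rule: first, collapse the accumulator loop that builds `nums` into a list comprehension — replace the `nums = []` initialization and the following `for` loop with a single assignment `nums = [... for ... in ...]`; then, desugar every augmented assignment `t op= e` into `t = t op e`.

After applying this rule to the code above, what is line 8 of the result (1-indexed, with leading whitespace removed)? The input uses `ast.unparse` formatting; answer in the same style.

nums = nums + (26 - 22)

Transformed code:
height = height // (acc // 23)
print(acc)
record(cap)
cap = emit(height)
nums = [base - cap + (5 >= height) for base in acc]
nums = nums - (3 > cap)
if nums < acc:
    nums = nums + (26 - 22)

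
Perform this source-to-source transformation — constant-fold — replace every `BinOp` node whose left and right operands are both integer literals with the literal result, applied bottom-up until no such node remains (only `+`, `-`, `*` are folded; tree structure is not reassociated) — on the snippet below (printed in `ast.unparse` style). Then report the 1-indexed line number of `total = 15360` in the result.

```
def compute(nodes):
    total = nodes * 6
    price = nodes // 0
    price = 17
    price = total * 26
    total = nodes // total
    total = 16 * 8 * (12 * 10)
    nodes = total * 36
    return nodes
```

7

Transformed code:
def compute(nodes):
    total = nodes * 6
    price = nodes // 0
    price = 17
    price = total * 26
    total = nodes // total
    total = 15360
    nodes = total * 36
    return nodes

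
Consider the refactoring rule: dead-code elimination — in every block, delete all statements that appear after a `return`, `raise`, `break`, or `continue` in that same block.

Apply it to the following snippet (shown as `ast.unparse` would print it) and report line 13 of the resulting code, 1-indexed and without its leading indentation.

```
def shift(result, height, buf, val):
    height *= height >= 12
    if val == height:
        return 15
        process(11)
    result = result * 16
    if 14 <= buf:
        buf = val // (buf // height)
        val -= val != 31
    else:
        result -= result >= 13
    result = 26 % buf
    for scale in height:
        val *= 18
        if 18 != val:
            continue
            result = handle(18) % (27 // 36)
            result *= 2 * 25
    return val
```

Transformed code:
def shift(result, height, buf, val):
    height *= height >= 12
    if val == height:
        return 15
    result = result * 16
    if 14 <= buf:
        buf = val // (buf // height)
        val -= val != 31
    else:
        result -= result >= 13
    result = 26 % buf
    for scale in height:
        val *= 18
        if 18 != val:
            continue
    return val

val *= 18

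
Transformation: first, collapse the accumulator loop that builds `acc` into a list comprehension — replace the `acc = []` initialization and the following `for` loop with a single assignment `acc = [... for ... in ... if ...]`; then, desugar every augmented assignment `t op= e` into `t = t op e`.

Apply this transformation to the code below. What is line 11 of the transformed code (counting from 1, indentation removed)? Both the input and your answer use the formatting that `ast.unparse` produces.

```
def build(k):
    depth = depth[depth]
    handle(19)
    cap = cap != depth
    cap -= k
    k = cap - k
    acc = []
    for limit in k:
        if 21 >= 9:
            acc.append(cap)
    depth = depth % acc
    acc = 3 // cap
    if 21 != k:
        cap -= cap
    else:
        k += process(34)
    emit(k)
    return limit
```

cap = cap - cap

Transformed code:
def build(k):
    depth = depth[depth]
    handle(19)
    cap = cap != depth
    cap = cap - k
    k = cap - k
    acc = [cap for limit in k if 21 >= 9]
    depth = depth % acc
    acc = 3 // cap
    if 21 != k:
        cap = cap - cap
    else:
        k = k + process(34)
    emit(k)
    return limit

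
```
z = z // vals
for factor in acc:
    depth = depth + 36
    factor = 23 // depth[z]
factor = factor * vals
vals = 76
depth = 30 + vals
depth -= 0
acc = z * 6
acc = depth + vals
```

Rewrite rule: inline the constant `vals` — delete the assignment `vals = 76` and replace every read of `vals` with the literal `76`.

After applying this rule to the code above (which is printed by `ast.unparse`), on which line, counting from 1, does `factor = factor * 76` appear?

5

Transformed code:
z = z // 76
for factor in acc:
    depth = depth + 36
    factor = 23 // depth[z]
factor = factor * 76
depth = 30 + 76
depth -= 0
acc = z * 6
acc = depth + 76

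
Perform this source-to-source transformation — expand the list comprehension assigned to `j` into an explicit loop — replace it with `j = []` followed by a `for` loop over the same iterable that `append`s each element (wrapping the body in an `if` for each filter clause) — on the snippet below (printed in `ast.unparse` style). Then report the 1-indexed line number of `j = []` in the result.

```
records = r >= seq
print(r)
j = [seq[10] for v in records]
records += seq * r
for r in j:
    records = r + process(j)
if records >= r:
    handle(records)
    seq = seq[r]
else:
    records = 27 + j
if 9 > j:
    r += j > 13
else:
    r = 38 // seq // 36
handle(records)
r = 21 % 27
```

Transformed code:
records = r >= seq
print(r)
j = []
for v in records:
    j.append(seq[10])
records += seq * r
for r in j:
    records = r + process(j)
if records >= r:
    handle(records)
    seq = seq[r]
else:
    records = 27 + j
if 9 > j:
    r += j > 13
else:
    r = 38 // seq // 36
handle(records)
r = 21 % 27

3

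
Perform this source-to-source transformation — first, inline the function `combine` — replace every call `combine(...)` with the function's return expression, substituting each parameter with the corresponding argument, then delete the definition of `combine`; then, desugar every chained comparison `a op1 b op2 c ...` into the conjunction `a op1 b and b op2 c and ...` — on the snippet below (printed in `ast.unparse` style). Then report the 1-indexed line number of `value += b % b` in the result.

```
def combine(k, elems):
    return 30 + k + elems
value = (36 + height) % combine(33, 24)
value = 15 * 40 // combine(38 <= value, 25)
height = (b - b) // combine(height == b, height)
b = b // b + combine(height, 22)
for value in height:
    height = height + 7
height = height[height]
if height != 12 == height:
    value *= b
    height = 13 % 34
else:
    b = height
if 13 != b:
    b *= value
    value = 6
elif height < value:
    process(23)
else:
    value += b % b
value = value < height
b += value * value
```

Transformed code:
value = (36 + height) % (30 + 33 + 24)
value = 15 * 40 // (30 + (38 <= value) + 25)
height = (b - b) // (30 + (height == b) + height)
b = b // b + (30 + height + 22)
for value in height:
    height = height + 7
height = height[height]
if height != 12 and 12 == height:
    value *= b
    height = 13 % 34
else:
    b = height
if 13 != b:
    b *= value
    value = 6
elif height < value:
    process(23)
else:
    value += b % b
value = value < height
b += value * value

19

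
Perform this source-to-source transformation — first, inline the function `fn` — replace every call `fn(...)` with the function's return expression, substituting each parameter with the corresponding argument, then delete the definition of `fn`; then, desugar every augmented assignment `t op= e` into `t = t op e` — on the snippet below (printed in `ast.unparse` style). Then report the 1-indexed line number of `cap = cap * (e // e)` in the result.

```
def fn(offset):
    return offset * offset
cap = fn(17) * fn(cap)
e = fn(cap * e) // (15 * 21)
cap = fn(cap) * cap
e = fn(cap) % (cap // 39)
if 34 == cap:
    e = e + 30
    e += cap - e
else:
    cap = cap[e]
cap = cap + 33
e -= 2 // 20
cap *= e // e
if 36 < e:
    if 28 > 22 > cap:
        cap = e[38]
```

Transformed code:
cap = 17 * 17 * (cap * cap)
e = cap * e * (cap * e) // (15 * 21)
cap = cap * cap * cap
e = cap * cap % (cap // 39)
if 34 == cap:
    e = e + 30
    e = e + (cap - e)
else:
    cap = cap[e]
cap = cap + 33
e = e - 2 // 20
cap = cap * (e // e)
if 36 < e:
    if 28 > 22 > cap:
        cap = e[38]

12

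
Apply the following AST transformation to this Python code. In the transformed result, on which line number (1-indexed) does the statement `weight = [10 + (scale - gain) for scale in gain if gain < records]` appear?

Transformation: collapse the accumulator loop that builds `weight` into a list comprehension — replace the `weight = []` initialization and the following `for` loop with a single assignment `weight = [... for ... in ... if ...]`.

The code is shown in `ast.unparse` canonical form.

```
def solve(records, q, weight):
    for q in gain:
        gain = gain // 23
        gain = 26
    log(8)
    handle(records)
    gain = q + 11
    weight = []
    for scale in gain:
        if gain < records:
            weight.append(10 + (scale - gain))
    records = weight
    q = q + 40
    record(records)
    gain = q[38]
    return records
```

8

Transformed code:
def solve(records, q, weight):
    for q in gain:
        gain = gain // 23
        gain = 26
    log(8)
    handle(records)
    gain = q + 11
    weight = [10 + (scale - gain) for scale in gain if gain < records]
    records = weight
    q = q + 40
    record(records)
    gain = q[38]
    return records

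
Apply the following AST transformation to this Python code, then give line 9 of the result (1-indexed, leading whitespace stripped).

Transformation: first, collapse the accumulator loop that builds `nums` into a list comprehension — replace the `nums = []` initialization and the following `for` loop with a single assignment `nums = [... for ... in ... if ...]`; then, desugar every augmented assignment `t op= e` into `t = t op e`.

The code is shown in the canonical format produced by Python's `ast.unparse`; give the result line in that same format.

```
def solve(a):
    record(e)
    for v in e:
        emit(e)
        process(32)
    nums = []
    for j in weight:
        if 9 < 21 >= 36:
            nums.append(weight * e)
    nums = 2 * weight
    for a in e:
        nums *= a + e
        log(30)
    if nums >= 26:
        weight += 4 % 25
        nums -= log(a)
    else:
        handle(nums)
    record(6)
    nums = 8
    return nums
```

Transformed code:
def solve(a):
    record(e)
    for v in e:
        emit(e)
        process(32)
    nums = [weight * e for j in weight if 9 < 21 >= 36]
    nums = 2 * weight
    for a in e:
        nums = nums * (a + e)
        log(30)
    if nums >= 26:
        weight = weight + 4 % 25
        nums = nums - log(a)
    else:
        handle(nums)
    record(6)
    nums = 8
    return nums

nums = nums * (a + e)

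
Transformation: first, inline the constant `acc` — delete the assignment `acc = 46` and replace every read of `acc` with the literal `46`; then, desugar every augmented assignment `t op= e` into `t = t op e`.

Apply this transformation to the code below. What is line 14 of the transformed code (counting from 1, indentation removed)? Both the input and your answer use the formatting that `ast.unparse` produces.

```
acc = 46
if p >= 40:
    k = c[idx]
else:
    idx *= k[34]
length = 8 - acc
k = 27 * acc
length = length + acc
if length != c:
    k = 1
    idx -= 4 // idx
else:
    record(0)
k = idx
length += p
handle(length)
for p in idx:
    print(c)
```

length = length + p

Transformed code:
if p >= 40:
    k = c[idx]
else:
    idx = idx * k[34]
length = 8 - 46
k = 27 * 46
length = length + 46
if length != c:
    k = 1
    idx = idx - 4 // idx
else:
    record(0)
k = idx
length = length + p
handle(length)
for p in idx:
    print(c)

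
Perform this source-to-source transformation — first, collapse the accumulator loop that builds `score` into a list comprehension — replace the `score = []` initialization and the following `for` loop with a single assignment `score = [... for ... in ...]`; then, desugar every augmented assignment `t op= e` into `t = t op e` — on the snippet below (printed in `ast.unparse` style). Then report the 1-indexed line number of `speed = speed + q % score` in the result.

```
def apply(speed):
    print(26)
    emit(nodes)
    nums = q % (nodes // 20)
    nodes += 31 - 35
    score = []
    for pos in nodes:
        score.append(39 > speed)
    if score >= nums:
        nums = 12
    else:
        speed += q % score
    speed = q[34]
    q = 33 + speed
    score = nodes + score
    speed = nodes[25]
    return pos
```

10

Transformed code:
def apply(speed):
    print(26)
    emit(nodes)
    nums = q % (nodes // 20)
    nodes = nodes + (31 - 35)
    score = [39 > speed for pos in nodes]
    if score >= nums:
        nums = 12
    else:
        speed = speed + q % score
    speed = q[34]
    q = 33 + speed
    score = nodes + score
    speed = nodes[25]
    return pos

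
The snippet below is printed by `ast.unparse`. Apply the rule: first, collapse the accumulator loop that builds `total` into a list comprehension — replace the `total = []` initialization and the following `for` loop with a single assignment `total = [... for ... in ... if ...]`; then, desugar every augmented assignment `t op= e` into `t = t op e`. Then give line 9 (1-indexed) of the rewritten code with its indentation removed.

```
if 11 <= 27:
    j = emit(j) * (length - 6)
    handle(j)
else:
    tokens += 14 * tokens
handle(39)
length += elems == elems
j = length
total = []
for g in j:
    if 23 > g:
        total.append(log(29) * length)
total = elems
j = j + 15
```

total = [log(29) * length for g in j if 23 > g]

Transformed code:
if 11 <= 27:
    j = emit(j) * (length - 6)
    handle(j)
else:
    tokens = tokens + 14 * tokens
handle(39)
length = length + (elems == elems)
j = length
total = [log(29) * length for g in j if 23 > g]
total = elems
j = j + 15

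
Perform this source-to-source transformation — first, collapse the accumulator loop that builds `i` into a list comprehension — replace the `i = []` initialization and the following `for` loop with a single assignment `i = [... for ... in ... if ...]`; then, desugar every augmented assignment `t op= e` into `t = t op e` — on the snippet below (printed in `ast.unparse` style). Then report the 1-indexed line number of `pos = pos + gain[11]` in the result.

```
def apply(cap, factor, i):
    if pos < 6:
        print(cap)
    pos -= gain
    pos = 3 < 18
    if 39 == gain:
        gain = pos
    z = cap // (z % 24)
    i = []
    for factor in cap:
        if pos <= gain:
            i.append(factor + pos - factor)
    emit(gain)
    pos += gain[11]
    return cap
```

11

Transformed code:
def apply(cap, factor, i):
    if pos < 6:
        print(cap)
    pos = pos - gain
    pos = 3 < 18
    if 39 == gain:
        gain = pos
    z = cap // (z % 24)
    i = [factor + pos - factor for factor in cap if pos <= gain]
    emit(gain)
    pos = pos + gain[11]
    return cap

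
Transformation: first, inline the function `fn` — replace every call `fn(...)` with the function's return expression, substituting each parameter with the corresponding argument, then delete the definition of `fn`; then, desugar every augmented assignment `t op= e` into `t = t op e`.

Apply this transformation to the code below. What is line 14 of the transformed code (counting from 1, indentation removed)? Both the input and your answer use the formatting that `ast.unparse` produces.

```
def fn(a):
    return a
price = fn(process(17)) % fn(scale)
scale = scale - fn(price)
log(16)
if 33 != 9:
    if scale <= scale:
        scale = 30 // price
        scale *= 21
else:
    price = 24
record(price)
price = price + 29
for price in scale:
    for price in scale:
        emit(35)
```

Transformed code:
price = process(17) % scale
scale = scale - price
log(16)
if 33 != 9:
    if scale <= scale:
        scale = 30 // price
        scale = scale * 21
else:
    price = 24
record(price)
price = price + 29
for price in scale:
    for price in scale:
        emit(35)

emit(35)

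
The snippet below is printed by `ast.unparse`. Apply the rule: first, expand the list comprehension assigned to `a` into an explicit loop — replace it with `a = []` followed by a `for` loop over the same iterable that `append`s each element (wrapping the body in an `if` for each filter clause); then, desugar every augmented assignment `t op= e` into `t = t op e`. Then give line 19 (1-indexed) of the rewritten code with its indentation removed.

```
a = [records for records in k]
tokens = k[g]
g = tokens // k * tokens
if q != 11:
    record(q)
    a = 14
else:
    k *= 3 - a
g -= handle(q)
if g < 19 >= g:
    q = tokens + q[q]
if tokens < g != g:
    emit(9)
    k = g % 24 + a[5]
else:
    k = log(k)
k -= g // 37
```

k = k - g // 37

Transformed code:
a = []
for records in k:
    a.append(records)
tokens = k[g]
g = tokens // k * tokens
if q != 11:
    record(q)
    a = 14
else:
    k = k * (3 - a)
g = g - handle(q)
if g < 19 >= g:
    q = tokens + q[q]
if tokens < g != g:
    emit(9)
    k = g % 24 + a[5]
else:
    k = log(k)
k = k - g // 37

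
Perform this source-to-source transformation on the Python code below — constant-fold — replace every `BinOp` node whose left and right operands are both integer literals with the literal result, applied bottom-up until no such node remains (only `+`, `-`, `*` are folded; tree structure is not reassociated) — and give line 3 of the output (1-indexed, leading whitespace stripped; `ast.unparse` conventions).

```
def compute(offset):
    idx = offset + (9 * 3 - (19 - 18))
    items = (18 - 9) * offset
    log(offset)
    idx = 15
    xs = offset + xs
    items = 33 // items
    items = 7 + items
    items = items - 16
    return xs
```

items = 9 * offset

Transformed code:
def compute(offset):
    idx = offset + 26
    items = 9 * offset
    log(offset)
    idx = 15
    xs = offset + xs
    items = 33 // items
    items = 7 + items
    items = items - 16
    return xs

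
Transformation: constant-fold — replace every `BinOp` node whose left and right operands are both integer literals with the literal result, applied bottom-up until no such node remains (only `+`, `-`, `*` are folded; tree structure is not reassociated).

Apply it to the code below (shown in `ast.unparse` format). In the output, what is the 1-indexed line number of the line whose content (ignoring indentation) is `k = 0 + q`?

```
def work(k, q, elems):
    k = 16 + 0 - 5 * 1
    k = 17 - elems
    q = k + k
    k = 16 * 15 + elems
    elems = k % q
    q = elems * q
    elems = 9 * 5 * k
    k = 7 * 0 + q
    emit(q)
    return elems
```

Transformed code:
def work(k, q, elems):
    k = 11
    k = 17 - elems
    q = k + k
    k = 240 + elems
    elems = k % q
    q = elems * q
    elems = 45 * k
    k = 0 + q
    emit(q)
    return elems

9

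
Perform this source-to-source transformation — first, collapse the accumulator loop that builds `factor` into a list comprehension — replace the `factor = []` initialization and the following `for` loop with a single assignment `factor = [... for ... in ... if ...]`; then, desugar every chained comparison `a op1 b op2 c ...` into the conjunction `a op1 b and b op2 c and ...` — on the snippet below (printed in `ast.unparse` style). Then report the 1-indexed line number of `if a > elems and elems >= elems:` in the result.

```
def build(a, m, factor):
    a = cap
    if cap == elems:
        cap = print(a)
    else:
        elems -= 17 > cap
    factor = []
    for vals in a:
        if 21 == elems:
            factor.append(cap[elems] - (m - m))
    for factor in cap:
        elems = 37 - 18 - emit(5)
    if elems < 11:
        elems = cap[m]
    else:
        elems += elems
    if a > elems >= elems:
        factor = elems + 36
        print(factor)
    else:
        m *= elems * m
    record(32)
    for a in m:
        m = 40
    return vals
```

Transformed code:
def build(a, m, factor):
    a = cap
    if cap == elems:
        cap = print(a)
    else:
        elems -= 17 > cap
    factor = [cap[elems] - (m - m) for vals in a if 21 == elems]
    for factor in cap:
        elems = 37 - 18 - emit(5)
    if elems < 11:
        elems = cap[m]
    else:
        elems += elems
    if a > elems and elems >= elems:
        factor = elems + 36
        print(factor)
    else:
        m *= elems * m
    record(32)
    for a in m:
        m = 40
    return vals

14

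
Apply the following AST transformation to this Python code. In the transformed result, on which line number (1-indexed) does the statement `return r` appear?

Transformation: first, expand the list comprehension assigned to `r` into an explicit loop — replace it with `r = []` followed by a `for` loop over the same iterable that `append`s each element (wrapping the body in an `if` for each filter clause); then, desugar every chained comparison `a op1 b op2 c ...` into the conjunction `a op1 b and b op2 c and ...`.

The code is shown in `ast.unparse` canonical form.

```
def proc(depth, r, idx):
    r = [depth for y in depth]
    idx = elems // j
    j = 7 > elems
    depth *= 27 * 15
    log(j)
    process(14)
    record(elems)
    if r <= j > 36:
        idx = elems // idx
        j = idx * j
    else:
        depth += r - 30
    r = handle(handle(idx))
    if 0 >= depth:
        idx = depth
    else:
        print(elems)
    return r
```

Transformed code:
def proc(depth, r, idx):
    r = []
    for y in depth:
        r.append(depth)
    idx = elems // j
    j = 7 > elems
    depth *= 27 * 15
    log(j)
    process(14)
    record(elems)
    if r <= j and j > 36:
        idx = elems // idx
        j = idx * j
    else:
        depth += r - 30
    r = handle(handle(idx))
    if 0 >= depth:
        idx = depth
    else:
        print(elems)
    return r

21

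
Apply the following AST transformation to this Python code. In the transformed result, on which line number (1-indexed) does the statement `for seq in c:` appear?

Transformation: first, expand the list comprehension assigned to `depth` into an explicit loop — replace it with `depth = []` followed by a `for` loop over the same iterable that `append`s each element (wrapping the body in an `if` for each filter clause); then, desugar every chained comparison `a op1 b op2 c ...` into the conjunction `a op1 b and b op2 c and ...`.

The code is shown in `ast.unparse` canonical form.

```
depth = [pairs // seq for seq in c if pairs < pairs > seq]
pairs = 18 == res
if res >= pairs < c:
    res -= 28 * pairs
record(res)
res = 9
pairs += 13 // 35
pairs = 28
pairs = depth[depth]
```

Transformed code:
depth = []
for seq in c:
    if pairs < pairs and pairs > seq:
        depth.append(pairs // seq)
pairs = 18 == res
if res >= pairs and pairs < c:
    res -= 28 * pairs
record(res)
res = 9
pairs += 13 // 35
pairs = 28
pairs = depth[depth]

2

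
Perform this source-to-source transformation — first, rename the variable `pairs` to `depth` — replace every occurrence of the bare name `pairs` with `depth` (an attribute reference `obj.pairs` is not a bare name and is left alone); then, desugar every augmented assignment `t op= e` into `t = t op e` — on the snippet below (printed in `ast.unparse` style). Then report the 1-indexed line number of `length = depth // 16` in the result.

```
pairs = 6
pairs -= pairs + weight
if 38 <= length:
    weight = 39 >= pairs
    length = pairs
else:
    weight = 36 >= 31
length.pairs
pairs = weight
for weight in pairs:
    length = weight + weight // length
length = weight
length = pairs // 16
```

13

Transformed code:
depth = 6
depth = depth - (depth + weight)
if 38 <= length:
    weight = 39 >= depth
    length = depth
else:
    weight = 36 >= 31
length.pairs
depth = weight
for weight in depth:
    length = weight + weight // length
length = weight
length = depth // 16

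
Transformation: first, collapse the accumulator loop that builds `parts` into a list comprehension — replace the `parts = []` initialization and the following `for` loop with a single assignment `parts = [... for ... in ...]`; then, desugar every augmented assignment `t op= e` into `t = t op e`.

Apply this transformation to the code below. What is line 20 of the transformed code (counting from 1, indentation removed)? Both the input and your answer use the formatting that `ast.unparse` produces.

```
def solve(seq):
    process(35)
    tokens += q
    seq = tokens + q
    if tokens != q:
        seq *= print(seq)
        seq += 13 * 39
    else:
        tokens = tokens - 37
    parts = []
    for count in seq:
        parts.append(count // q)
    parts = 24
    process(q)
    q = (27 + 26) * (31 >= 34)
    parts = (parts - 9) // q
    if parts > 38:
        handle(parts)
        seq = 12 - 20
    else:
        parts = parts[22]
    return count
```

return count

Transformed code:
def solve(seq):
    process(35)
    tokens = tokens + q
    seq = tokens + q
    if tokens != q:
        seq = seq * print(seq)
        seq = seq + 13 * 39
    else:
        tokens = tokens - 37
    parts = [count // q for count in seq]
    parts = 24
    process(q)
    q = (27 + 26) * (31 >= 34)
    parts = (parts - 9) // q
    if parts > 38:
        handle(parts)
        seq = 12 - 20
    else:
        parts = parts[22]
    return count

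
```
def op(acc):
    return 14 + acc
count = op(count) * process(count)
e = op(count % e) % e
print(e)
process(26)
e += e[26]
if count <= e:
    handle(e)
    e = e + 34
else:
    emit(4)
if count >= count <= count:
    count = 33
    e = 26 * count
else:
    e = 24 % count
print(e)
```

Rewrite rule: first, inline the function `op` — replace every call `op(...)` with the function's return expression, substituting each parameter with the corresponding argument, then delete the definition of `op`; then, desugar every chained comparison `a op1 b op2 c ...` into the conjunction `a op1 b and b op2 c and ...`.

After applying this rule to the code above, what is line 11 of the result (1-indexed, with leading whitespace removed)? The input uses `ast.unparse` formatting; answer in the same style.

if count >= count and count <= count:

Transformed code:
count = (14 + count) * process(count)
e = (14 + count % e) % e
print(e)
process(26)
e += e[26]
if count <= e:
    handle(e)
    e = e + 34
else:
    emit(4)
if count >= count and count <= count:
    count = 33
    e = 26 * count
else:
    e = 24 % count
print(e)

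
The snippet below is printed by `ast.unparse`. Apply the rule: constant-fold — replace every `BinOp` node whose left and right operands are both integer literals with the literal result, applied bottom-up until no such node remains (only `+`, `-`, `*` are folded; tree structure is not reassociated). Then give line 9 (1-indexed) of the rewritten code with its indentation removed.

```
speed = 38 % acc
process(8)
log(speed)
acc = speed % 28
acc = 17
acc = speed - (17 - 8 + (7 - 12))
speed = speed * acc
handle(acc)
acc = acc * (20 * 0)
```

Transformed code:
speed = 38 % acc
process(8)
log(speed)
acc = speed % 28
acc = 17
acc = speed - 4
speed = speed * acc
handle(acc)
acc = acc * 0

acc = acc * 0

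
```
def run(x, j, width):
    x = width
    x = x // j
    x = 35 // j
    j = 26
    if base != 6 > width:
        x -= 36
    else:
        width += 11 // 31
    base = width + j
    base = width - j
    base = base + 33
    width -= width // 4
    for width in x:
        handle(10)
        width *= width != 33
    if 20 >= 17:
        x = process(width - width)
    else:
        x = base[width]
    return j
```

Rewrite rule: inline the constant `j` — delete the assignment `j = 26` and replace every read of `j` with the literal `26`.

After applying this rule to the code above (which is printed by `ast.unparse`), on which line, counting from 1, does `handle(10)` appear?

14

Transformed code:
def run(x, j, width):
    x = width
    x = x // 26
    x = 35 // 26
    if base != 6 > width:
        x -= 36
    else:
        width += 11 // 31
    base = width + 26
    base = width - 26
    base = base + 33
    width -= width // 4
    for width in x:
        handle(10)
        width *= width != 33
    if 20 >= 17:
        x = process(width - width)
    else:
        x = base[width]
    return 26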